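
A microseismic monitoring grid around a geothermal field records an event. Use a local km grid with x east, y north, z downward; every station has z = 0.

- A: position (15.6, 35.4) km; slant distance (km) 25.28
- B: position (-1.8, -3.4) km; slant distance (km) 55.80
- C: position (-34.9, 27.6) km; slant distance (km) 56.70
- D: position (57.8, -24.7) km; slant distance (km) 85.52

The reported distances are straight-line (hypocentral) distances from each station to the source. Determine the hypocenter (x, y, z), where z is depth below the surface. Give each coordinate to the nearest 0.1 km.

x ≈ 13.8 km, y ≈ 44.8 km, depth ≈ 23.4 km

Each station gives a sphere (x−x_i)² + (y−y_i)² + z² = d_i² (stations at z=0).
Subtracting the A sphere from B and C: z² cancels, leaving linear equations in x and y:
-34.8 x − 77.6 y = -3956.28
-101.0 x − 15.6 y = -2092.56
Solving: x ≈ 13.800, y ≈ 44.794 km (keep extra digits for the depth step; rounded: 13.8, 44.8).
Then from the A sphere: z² = 25.28² − (x − 15.6)² − (y − 35.4)² with x = 13.800, y = 44.794, so z ≈ 23.401 ≈ 23.4 km.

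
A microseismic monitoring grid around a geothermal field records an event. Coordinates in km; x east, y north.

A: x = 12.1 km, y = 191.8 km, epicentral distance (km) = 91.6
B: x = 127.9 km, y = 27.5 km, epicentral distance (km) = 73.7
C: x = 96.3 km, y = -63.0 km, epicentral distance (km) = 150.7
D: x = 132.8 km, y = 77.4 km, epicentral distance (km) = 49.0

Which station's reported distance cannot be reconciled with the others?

Solve using three stations at a time. Using B, C, D (subtract circle equations pairwise → linear system) gives (x, y) ≈ (84.6, 87.3).
Distances from that point to each station vs reported:
  A: calculated 127.2 vs reported 91.6 → residual 35.6 km
  B: calculated 73.8 vs reported 73.7 → residual 0.1 km
  C: calculated 150.8 vs reported 150.7 → residual 0.1 km
  D: calculated 49.2 vs reported 49.0 → residual 0.2 km
B, C, D are mutually consistent (residuals ≈ 0); A is off by 35.6 km.

A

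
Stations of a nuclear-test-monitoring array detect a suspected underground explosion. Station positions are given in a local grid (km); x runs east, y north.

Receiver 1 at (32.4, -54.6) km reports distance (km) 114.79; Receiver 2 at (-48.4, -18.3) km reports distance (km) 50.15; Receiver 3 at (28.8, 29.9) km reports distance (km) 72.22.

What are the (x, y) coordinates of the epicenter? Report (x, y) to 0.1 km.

(-43.4, 31.6)

Circle about each station: (x − 32.4)² + (y + 54.6)² = 114.79²; (x + 48.4)² + (y + 18.3)² = 50.15²; (x − 28.8)² + (y − 29.9)² = 72.22².
Subtracting pairs of circle equations eliminates x²+y² and gives linear equations (the radical axes):
-161.6 x + 72.6 y = 9308.25
-7.2 x + 169.0 y = 5653.55
Solving the 2×2 system: x ≈ -43.4, y ≈ 31.6 km.
Check against Receiver 1 (with the unrounded x, y): √((x − 32.4)²+(y + 54.6)²) = 114.79 ≈ 114.79 km. ✓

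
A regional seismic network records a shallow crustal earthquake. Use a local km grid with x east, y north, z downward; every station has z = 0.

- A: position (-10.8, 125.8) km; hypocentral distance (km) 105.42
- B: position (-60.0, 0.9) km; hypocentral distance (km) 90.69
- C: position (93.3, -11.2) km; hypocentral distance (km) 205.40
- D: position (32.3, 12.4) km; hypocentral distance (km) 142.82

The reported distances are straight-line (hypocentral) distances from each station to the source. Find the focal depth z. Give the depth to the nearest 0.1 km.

Each station gives a sphere (x−x_i)² + (y−y_i)² + z² = d_i² (stations at z=0).
Subtracting the A sphere from B and C: z² cancels, leaving linear equations in x and y:
-98.4 x − 249.8 y = -9452.77
208.2 x − 274.0 y = -38187.73
Solving: x ≈ -87.998, y ≈ 72.505 km (keep extra digits for the depth step; rounded: -88.0, 72.5).
Then from the A sphere: z² = 105.42² − (x + 10.8)² − (y − 125.8)² with x = -87.998, y = 72.505, so z ≈ 48.099 ≈ 48.1 km.

depth ≈ 48.1 km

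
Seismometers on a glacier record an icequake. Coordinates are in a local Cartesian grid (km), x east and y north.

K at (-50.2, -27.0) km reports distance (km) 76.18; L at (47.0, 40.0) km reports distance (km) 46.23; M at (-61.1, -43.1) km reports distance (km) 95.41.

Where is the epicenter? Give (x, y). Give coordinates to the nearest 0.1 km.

Circle about each station: (x + 50.2)² + (y + 27.0)² = 76.18²; (x − 47.0)² + (y − 40.0)² = 46.23²; (x + 61.1)² + (y + 43.1)² = 95.41².
Subtracting pairs of circle equations eliminates x²+y² and gives linear equations (the radical axes):
194.4 x + 134.0 y = 4226.14
-21.8 x − 32.2 y = -957.90
Solving the 2×2 system: x ≈ 2.3, y ≈ 28.2 km.

x ≈ 2.3 km, y ≈ 28.2 km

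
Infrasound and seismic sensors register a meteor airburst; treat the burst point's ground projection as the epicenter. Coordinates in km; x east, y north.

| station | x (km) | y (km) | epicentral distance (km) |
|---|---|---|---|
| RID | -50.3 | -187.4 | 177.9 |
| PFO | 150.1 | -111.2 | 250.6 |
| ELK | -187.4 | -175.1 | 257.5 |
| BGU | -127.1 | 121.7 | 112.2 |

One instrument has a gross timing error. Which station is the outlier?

RID

Solve using three stations at a time. Using PFO, ELK, BGU (subtract circle equations pairwise → linear system) gives (x, y) ≈ (-48.5, 41.7).
Distances from that point to each station vs reported:
  RID: calculated 229.1 vs reported 177.9 → residual 51.2 km
  PFO: calculated 250.6 vs reported 250.6 → residual 0.0 km
  ELK: calculated 257.5 vs reported 257.5 → residual 0.0 km
  BGU: calculated 112.2 vs reported 112.2 → residual 0.0 km
PFO, ELK, BGU are mutually consistent (residuals ≈ 0); RID is off by 51.2 km.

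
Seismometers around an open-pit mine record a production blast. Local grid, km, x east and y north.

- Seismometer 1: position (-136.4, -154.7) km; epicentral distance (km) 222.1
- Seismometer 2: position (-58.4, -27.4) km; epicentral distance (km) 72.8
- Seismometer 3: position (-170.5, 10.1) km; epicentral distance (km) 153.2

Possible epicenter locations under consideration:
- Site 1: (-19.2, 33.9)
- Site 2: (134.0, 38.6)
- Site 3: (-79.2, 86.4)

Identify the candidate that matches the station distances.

For each candidate, compare |candidate − station| to the reported distance:
Site 1: residuals Seismometer 1 0.1, Seismometer 2 0.0, Seismometer 3 0.0 → max 0.1 km
Site 2: residuals Seismometer 1 110.3, Seismometer 2 130.6, Seismometer 3 152.6 → max 152.6 km
Site 3: residuals Seismometer 1 25.7, Seismometer 2 42.9, Seismometer 3 34.2 → max 42.9 km
Only Site 1 has all residuals ≈ 0.

Site 1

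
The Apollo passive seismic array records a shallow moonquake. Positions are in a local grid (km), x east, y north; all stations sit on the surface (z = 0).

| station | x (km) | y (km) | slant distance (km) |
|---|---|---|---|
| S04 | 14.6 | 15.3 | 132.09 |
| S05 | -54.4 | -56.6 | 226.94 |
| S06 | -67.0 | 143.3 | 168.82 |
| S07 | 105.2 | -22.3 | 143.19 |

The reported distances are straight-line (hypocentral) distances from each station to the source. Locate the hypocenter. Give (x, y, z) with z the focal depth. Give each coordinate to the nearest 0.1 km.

Each station gives a sphere (x−x_i)² + (y−y_i)² + z² = d_i² (stations at z=0).
Subtracting the S04 sphere from S05 and S06: z² cancels, leaving linear equations in x and y:
-138.0 x − 143.8 y = -28338.33
-163.2 x + 256.0 y = 13524.22
Solving: x ≈ 90.309, y ≈ 110.401 km (keep extra digits for the depth step; rounded: 90.3, 110.4).
Then from the S04 sphere: z² = 132.09² − (x − 14.6)² − (y − 15.3)² with x = 90.309, y = 110.401, so z ≈ 51.689 ≈ 51.7 km.

x ≈ 90.3 km, y ≈ 110.4 km, depth ≈ 51.7 km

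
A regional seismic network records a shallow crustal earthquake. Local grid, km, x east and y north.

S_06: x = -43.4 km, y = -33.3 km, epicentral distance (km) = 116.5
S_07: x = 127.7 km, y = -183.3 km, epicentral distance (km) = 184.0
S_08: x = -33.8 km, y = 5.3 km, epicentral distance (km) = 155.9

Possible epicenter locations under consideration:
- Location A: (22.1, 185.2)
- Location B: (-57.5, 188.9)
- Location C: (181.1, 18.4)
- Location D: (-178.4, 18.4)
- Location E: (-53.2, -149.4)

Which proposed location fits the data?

For each candidate, compare |candidate − station| to the reported distance:
Location A: residuals S_06 111.6, S_07 199.3, S_08 32.5 → max 199.3 km
Location B: residuals S_06 106.1, S_07 231.7, S_08 29.2 → max 231.7 km
Location C: residuals S_06 113.9, S_07 24.6, S_08 59.4 → max 113.9 km
Location D: residuals S_06 28.1, S_07 182.6, S_08 10.7 → max 182.6 km
Location E: residuals S_06 0.0, S_07 0.0, S_08 0.0 → max 0.0 km
Only Location E has all residuals ≈ 0.

Location E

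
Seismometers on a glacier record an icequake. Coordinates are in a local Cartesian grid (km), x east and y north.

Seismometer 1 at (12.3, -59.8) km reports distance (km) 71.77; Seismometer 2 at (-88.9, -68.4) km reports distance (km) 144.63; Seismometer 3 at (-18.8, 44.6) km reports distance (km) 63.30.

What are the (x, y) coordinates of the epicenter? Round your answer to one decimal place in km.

x ≈ 33.4 km, y ≈ 8.8 km

Circle about each station: (x − 12.3)² + (y + 59.8)² = 71.77²; (x + 88.9)² + (y + 68.4)² = 144.63²; (x + 18.8)² + (y − 44.6)² = 63.30².
Subtracting pairs of circle equations eliminates x²+y² and gives linear equations (the radical axes):
-202.4 x − 17.2 y = -6912.46
-62.2 x + 208.8 y = -240.69
Solving the 2×2 system: x ≈ 33.4, y ≈ 8.8 km.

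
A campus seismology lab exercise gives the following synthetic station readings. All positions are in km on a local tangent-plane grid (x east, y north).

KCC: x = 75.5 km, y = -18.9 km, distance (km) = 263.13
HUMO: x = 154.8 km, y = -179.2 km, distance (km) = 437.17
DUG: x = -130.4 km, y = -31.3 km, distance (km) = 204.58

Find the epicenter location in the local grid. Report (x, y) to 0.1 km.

-105.8 km east, 171.8 km north

Circle about each station: (x − 75.5)² + (y + 18.9)² = 263.13²; (x − 154.8)² + (y + 179.2)² = 437.17²; (x + 130.4)² + (y + 31.3)² = 204.58².
Subtracting pairs of circle equations eliminates x²+y² and gives linear equations (the radical axes):
158.6 x − 320.6 y = -71861.99
-411.8 x − 24.8 y = 39310.81
Solving the 2×2 system: x ≈ -105.8, y ≈ 171.8 km.
Check against KCC (with the unrounded x, y): √((x − 75.5)²+(y + 18.9)²) = 263.14 ≈ 263.13 km. ✓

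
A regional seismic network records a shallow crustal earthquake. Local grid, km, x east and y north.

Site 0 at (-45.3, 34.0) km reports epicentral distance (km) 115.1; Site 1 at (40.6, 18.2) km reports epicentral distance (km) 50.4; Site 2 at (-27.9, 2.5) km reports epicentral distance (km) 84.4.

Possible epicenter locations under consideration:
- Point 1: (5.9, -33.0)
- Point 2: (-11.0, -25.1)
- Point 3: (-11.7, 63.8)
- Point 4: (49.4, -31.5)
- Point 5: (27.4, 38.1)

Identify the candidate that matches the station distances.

Point 4

For each candidate, compare |candidate − station| to the reported distance:
Point 1: residuals Site 0 30.8, Site 1 11.5, Site 2 35.4 → max 35.4 km
Point 2: residuals Site 0 46.8, Site 1 17.0, Site 2 52.0 → max 52.0 km
Point 3: residuals Site 0 70.2, Site 1 19.0, Site 2 21.0 → max 70.2 km
Point 4: residuals Site 0 0.0, Site 1 0.1, Site 2 0.0 → max 0.1 km
Point 5: residuals Site 0 42.3, Site 1 26.5, Site 2 18.6 → max 42.3 km
Only Point 4 has all residuals ≈ 0.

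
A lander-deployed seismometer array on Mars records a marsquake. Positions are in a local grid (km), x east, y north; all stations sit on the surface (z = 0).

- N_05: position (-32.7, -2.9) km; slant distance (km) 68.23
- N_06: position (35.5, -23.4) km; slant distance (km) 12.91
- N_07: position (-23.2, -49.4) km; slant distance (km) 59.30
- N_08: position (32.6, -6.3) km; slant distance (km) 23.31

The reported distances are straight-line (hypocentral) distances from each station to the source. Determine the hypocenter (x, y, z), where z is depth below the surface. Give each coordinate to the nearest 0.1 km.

Each station gives a sphere (x−x_i)² + (y−y_i)² + z² = d_i² (stations at z=0).
Subtracting the N_05 sphere from N_06 and N_07: z² cancels, leaving linear equations in x and y:
136.4 x − 41.0 y = 5218.77
19.0 x − 93.0 y = 3039.74
Solving: x ≈ 30.297, y ≈ -26.496 km (keep extra digits for the depth step; rounded: 30.3, -26.5).
Then from the N_05 sphere: z² = 68.23² − (x + 32.7)² − (y + 2.9)² with x = 30.297, y = -26.496, so z ≈ 11.399 ≈ 11.4 km.
Check against N_08 (with the unrounded solution): distance 23.31 ≈ 23.31 km. ✓

(30.3, -26.5, 11.4)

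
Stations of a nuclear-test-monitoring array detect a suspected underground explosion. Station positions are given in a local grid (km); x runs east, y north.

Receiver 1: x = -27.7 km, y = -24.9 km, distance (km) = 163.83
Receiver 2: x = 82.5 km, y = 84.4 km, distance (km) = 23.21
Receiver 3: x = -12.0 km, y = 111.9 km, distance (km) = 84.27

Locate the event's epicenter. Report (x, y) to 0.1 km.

Circle about each station: (x + 27.7)² + (y + 24.9)² = 163.83²; (x − 82.5)² + (y − 84.4)² = 23.21²; (x + 12.0)² + (y − 111.9)² = 84.27².
Subtracting the Receiver 1 equation from the Receiver 2 and Receiver 3 equations removes the quadratic terms:
220.4 x + 218.6 y = 38843.87
31.4 x + 273.6 y = 31017.15
Solving the 2×2 system: x ≈ 72.0, y ≈ 105.1 km.

72.0 km east, 105.1 km north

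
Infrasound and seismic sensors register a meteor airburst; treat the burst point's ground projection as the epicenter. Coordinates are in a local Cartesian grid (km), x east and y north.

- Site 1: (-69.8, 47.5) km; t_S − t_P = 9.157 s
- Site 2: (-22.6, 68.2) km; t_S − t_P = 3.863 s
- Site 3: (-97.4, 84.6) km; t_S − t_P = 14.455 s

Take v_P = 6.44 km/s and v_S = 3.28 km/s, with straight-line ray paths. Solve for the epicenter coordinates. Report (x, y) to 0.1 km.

(-8.6, 46.5)

Distance from S−P lag: d = Δt · v_P v_S / (v_P − v_S) = Δt · (6.44·3.28)/(6.44−3.28) ≈ 6.6846·Δt.
So d_Site 1 = 61.21, d_Site 2 = 25.82, d_Site 3 = 96.63 km.
Circle about each station: (x + 69.8)² + (y − 47.5)² = 61.21²; (x + 22.6)² + (y − 68.2)² = 25.82²; (x + 97.4)² + (y − 84.6)² = 96.63².
Subtracting pairs of circle equations eliminates x²+y² and gives linear equations (the radical axes):
94.4 x + 41.4 y = 1113.70
-55.2 x + 74.2 y = 3924.94
Solving the 2×2 system: x ≈ -8.6, y ≈ 46.5 km.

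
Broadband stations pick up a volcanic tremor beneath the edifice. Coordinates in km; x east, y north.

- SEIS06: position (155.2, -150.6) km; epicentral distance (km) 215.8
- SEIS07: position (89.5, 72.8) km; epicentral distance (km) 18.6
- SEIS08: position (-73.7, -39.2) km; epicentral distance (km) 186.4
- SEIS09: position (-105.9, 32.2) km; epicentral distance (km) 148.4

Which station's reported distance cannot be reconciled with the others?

Solve using three stations at a time. Using SEIS06, SEIS07, SEIS08 (subtract circle equations pairwise → linear system) gives (x, y) ≈ (87.5, 54.3).
Distances from that point to each station vs reported:
  SEIS06: calculated 215.8 vs reported 215.8 → residual 0.0 km
  SEIS07: calculated 18.6 vs reported 18.6 → residual 0.0 km
  SEIS08: calculated 186.4 vs reported 186.4 → residual 0.0 km
  SEIS09: calculated 194.7 vs reported 148.4 → residual 46.3 km
SEIS06, SEIS07, SEIS08 are mutually consistent (residuals ≈ 0); SEIS09 is off by 46.3 km.

SEIS09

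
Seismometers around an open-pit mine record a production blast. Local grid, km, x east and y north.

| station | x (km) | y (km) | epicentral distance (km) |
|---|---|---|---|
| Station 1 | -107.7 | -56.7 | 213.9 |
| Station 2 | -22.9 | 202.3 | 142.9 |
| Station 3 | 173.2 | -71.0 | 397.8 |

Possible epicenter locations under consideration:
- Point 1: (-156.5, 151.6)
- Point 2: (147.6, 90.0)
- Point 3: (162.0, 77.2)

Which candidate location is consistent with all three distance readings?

For each candidate, compare |candidate − station| to the reported distance:
Point 1: residuals Station 1 0.0, Station 2 0.0, Station 3 0.0 → max 0.0 km
Point 2: residuals Station 1 80.5, Station 2 61.3, Station 3 234.8 → max 234.8 km
Point 3: residuals Station 1 87.2, Station 2 80.3, Station 3 249.2 → max 249.2 km
Only Point 1 has all residuals ≈ 0.

Point 1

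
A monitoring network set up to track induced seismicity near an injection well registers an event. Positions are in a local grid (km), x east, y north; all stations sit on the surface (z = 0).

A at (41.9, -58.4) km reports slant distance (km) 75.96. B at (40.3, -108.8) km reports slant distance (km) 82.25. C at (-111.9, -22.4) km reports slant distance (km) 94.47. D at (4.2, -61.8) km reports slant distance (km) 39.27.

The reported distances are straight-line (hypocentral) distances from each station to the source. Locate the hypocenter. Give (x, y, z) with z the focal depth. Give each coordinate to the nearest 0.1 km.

Each station gives a sphere (x−x_i)² + (y−y_i)² + z² = d_i² (stations at z=0).
Subtracting the A sphere from B and C: z² cancels, leaving linear equations in x and y:
-3.2 x − 100.8 y = 7300.22
-307.6 x + 72.0 y = 4702.54
Solving: x ≈ -32.002, y ≈ -71.407 km (keep extra digits for the depth step; rounded: -32.0, -71.4).
Then from the A sphere: z² = 75.96² − (x − 41.9)² − (y + 58.4)² with x = -32.002, y = -71.407, so z ≈ 11.800 ≈ 11.8 km.

(-32.0, -71.4, 11.8)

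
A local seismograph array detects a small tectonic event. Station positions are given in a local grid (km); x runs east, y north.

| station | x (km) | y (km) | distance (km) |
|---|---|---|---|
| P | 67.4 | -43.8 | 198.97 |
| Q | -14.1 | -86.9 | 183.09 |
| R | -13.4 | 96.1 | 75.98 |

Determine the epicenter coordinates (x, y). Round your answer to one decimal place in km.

-87.8 km east, 80.7 km north

Circle about each station: (x − 67.4)² + (y + 43.8)² = 198.97²; (x + 14.1)² + (y + 86.9)² = 183.09²; (x + 13.4)² + (y − 96.1)² = 75.98².
Subtracting pairs of circle equations eliminates x²+y² and gives linear equations (the radical axes):
-163.0 x − 86.2 y = 7356.33
-161.6 x + 279.8 y = 36769.67
Solving the 2×2 system: x ≈ -87.8, y ≈ 80.7 km.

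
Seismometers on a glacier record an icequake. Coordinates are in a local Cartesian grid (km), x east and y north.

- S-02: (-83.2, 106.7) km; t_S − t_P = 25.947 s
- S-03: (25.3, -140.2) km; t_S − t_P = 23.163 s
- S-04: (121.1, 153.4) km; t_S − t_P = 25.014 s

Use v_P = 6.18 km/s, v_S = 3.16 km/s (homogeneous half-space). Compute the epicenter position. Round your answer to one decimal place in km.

x ≈ 51.9 km, y ≈ 7.2 km

Distance from S−P lag: d = Δt · v_P v_S / (v_P − v_S) = Δt · (6.18·3.16)/(6.18−3.16) ≈ 6.4665·Δt.
So d_S-02 = 167.79, d_S-03 = 149.78, d_S-04 = 161.75 km.
Circle about each station: (x + 83.2)² + (y − 106.7)² = 167.79²; (x − 25.3)² + (y + 140.2)² = 149.78²; (x − 121.1)² + (y − 153.4)² = 161.75².
Subtracting pairs of circle equations eliminates x²+y² and gives linear equations (the radical axes):
217.0 x − 493.8 y = 7708.44
408.6 x + 93.4 y = 21880.06
Solving the 2×2 system: x ≈ 51.9, y ≈ 7.2 km.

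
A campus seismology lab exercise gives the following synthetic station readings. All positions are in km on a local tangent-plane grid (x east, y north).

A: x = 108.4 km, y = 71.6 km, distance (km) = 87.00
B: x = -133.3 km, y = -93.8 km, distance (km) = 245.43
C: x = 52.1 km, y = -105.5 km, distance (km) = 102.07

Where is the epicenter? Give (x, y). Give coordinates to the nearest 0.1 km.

Circle about each station: (x − 108.4)² + (y − 71.6)² = 87.00²; (x + 133.3)² + (y + 93.8)² = 245.43²; (x − 52.1)² + (y + 105.5)² = 102.07².
Subtracting the A equation from the B and C equations removes the quadratic terms:
-483.4 x − 330.8 y = -42976.67
-112.6 x − 354.2 y = -5881.74
Solving the 2×2 system: x ≈ 99.1, y ≈ -14.9 km.

x ≈ 99.1 km, y ≈ -14.9 km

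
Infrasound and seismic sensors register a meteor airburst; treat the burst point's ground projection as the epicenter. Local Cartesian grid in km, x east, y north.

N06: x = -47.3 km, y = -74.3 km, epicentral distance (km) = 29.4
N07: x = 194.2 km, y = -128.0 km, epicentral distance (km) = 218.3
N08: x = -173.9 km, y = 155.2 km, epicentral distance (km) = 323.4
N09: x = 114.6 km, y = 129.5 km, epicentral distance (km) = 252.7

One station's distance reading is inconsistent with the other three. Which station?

Solve using three stations at a time. Using N06, N07, N09 (subtract circle equations pairwise → linear system) gives (x, y) ≈ (-19.7, -84.5).
Distances from that point to each station vs reported:
  N06: calculated 29.4 vs reported 29.4 → residual 0.0 km
  N07: calculated 218.3 vs reported 218.3 → residual 0.0 km
  N08: calculated 285.0 vs reported 323.4 → residual 38.4 km
  N09: calculated 252.7 vs reported 252.7 → residual 0.0 km
N06, N07, N09 are mutually consistent (residuals ≈ 0); N08 is off by 38.4 km.

N08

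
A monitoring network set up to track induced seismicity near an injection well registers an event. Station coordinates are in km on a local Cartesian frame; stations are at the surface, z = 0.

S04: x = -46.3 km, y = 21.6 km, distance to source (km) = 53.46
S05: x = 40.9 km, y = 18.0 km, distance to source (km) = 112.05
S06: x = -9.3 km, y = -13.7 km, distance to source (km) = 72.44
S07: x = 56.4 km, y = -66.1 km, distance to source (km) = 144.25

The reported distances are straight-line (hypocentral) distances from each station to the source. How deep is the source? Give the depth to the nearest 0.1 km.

z ≈ 49.3 km

Each station gives a sphere (x−x_i)² + (y−y_i)² + z² = d_i² (stations at z=0).
Subtracting the S04 sphere from S05 and S06: z² cancels, leaving linear equations in x and y:
174.4 x − 7.2 y = -10310.67
74.0 x − 70.6 y = -4725.65
Solving: x ≈ -58.906, y ≈ 5.192 km (keep extra digits for the depth step; rounded: -58.9, 5.2).
Then from the S04 sphere: z² = 53.46² − (x + 46.3)² − (y − 21.6)² with x = -58.906, y = 5.192, so z ≈ 49.293 ≈ 49.3 km.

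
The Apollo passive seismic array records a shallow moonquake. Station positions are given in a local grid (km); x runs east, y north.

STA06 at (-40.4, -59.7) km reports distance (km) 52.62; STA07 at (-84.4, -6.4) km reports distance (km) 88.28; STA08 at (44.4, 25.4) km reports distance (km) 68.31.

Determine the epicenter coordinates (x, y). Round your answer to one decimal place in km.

(1.3, -27.6)

Circle about each station: (x + 40.4)² + (y + 59.7)² = 52.62²; (x + 84.4)² + (y + 6.4)² = 88.28²; (x − 44.4)² + (y − 25.4)² = 68.31².
Subtracting pairs of circle equations eliminates x²+y² and gives linear equations (the radical axes):
-88.0 x + 106.6 y = -3056.42
169.6 x + 170.2 y = -4477.12
Solving the 2×2 system: x ≈ 1.3, y ≈ -27.6 km.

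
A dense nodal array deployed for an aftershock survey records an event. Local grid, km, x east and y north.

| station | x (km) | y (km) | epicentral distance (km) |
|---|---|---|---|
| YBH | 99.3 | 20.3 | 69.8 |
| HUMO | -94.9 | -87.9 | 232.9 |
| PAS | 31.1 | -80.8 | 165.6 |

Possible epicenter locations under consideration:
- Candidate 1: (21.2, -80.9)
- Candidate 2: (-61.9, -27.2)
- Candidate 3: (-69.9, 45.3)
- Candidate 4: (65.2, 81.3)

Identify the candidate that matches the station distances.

For each candidate, compare |candidate − station| to the reported distance:
Candidate 1: residuals YBH 58.0, HUMO 116.6, PAS 155.7 → max 155.7 km
Candidate 2: residuals YBH 98.3, HUMO 163.8, PAS 58.3 → max 163.8 km
Candidate 3: residuals YBH 101.2, HUMO 97.4, PAS 4.0 → max 101.2 km
Candidate 4: residuals YBH 0.1, HUMO 0.0, PAS 0.0 → max 0.1 km
Only Candidate 4 has all residuals ≈ 0.

Candidate 4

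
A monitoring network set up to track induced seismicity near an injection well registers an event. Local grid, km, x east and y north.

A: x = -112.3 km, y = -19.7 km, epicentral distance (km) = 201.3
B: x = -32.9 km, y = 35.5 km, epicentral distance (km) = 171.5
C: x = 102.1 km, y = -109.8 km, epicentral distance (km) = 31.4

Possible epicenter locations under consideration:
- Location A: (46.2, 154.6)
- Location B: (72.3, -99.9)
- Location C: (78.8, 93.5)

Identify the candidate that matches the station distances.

Location B

For each candidate, compare |candidate − station| to the reported distance:
Location A: residuals A 34.3, B 28.5, C 238.8 → max 238.8 km
Location B: residuals A 0.0, B 0.0, C 0.0 → max 0.0 km
Location C: residuals A 20.8, B 45.6, C 173.2 → max 173.2 km
Only Location B has all residuals ≈ 0.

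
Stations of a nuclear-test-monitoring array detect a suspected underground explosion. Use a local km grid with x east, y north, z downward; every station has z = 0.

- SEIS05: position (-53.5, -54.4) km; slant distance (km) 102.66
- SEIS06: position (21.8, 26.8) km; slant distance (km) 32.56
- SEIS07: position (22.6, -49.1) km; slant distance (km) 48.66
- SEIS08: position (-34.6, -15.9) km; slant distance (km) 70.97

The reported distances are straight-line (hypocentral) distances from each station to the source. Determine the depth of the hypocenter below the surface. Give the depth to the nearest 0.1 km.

Each station gives a sphere (x−x_i)² + (y−y_i)² + z² = d_i² (stations at z=0).
Subtracting the SEIS05 sphere from SEIS06 and SEIS07: z² cancels, leaving linear equations in x and y:
150.6 x + 162.4 y = 4850.79
152.2 x + 10.6 y = 5271.24
Solving: x ≈ 34.801, y ≈ -2.403 km (keep extra digits for the depth step; rounded: 34.8, -2.4).
Then from the SEIS05 sphere: z² = 102.66² − (x + 53.5)² − (y + 54.4)² with x = 34.801, y = -2.403, so z ≈ 6.190 ≈ 6.2 km.

6.2 km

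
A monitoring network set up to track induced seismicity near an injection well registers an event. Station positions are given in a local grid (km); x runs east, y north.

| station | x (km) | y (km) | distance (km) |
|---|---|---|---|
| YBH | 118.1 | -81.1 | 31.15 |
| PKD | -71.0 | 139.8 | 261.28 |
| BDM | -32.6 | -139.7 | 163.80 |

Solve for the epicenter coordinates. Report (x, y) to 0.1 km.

Circle about each station: (x − 118.1)² + (y + 81.1)² = 31.15²; (x + 71.0)² + (y − 139.8)² = 261.28²; (x + 32.6)² + (y + 139.7)² = 163.80².
Subtracting the YBH equation from the PKD and BDM equations removes the quadratic terms:
-378.2 x + 441.8 y = -63236.70
-301.4 x − 117.2 y = -25806.09
Solving the 2×2 system: x ≈ 106.0, y ≈ -52.4 km.
Check against YBH (with the unrounded x, y): √((x − 118.1)²+(y + 81.1)²) = 31.15 ≈ 31.15 km. ✓

(106.0, -52.4)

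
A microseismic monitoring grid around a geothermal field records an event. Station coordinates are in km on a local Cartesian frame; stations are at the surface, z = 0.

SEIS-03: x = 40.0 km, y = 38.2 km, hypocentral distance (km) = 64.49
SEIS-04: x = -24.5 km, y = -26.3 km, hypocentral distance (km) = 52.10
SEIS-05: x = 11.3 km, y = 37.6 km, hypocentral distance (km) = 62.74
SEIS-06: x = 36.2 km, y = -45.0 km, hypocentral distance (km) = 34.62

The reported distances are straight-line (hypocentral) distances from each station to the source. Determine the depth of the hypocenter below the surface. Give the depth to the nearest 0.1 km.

20.6 km

Each station gives a sphere (x−x_i)² + (y−y_i)² + z² = d_i² (stations at z=0).
Subtracting the SEIS-03 sphere from SEIS-04 and SEIS-05: z² cancels, leaving linear equations in x and y:
-129.0 x − 129.0 y = -322.75
-57.4 x − 1.2 y = -1295.14
Solving: x ≈ 22.992, y ≈ -20.490 km (keep extra digits for the depth step; rounded: 23.0, -20.5).
Then from the SEIS-03 sphere: z² = 64.49² − (x − 40.0)² − (y − 38.2)² with x = 22.992, y = -20.490, so z ≈ 20.620 ≈ 20.6 km.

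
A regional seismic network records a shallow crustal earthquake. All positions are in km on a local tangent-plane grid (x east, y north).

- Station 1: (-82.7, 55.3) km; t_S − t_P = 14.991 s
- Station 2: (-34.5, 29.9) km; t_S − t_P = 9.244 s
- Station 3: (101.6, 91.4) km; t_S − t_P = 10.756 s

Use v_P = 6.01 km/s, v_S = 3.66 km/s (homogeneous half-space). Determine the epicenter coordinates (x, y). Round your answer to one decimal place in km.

48.6 km east, 5.8 km north

Distance from S−P lag: d = Δt · v_P v_S / (v_P − v_S) = Δt · (6.01·3.66)/(6.01−3.66) ≈ 9.3603·Δt.
So d_Station 1 = 140.32, d_Station 2 = 86.53, d_Station 3 = 100.68 km.
Circle about each station: (x + 82.7)² + (y − 55.3)² = 140.32²; (x + 34.5)² + (y − 29.9)² = 86.53²; (x − 101.6)² + (y − 91.4)² = 100.68².
Subtracting pairs of circle equations eliminates x²+y² and gives linear equations (the radical axes):
96.4 x − 50.8 y = 4389.14
368.6 x + 72.2 y = 18332.38
Solving the 2×2 system: x ≈ 48.6, y ≈ 5.8 km.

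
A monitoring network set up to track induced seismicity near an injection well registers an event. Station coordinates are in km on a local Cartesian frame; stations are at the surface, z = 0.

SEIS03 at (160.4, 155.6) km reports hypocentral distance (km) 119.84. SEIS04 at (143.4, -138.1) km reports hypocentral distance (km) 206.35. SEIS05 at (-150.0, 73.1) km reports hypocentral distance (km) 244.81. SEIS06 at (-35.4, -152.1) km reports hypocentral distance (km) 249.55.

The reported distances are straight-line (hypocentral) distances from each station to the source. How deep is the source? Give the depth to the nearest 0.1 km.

Each station gives a sphere (x−x_i)² + (y−y_i)² + z² = d_i² (stations at z=0).
Subtracting the SEIS03 sphere from SEIS04 and SEIS05: z² cancels, leaving linear equations in x and y:
-34.0 x − 587.4 y = -38523.05
-620.8 x − 165.0 y = -67666.22
Solving: x ≈ 92.998, y ≈ 60.199 km (keep extra digits for the depth step; rounded: 93.0, 60.2).
Then from the SEIS03 sphere: z² = 119.84² − (x − 160.4)² − (y − 155.6)² with x = 92.998, y = 60.199, so z ≈ 26.781 ≈ 26.8 km.
Check against SEIS06 (with the unrounded solution): distance 249.55 ≈ 249.55 km. ✓

26.8 km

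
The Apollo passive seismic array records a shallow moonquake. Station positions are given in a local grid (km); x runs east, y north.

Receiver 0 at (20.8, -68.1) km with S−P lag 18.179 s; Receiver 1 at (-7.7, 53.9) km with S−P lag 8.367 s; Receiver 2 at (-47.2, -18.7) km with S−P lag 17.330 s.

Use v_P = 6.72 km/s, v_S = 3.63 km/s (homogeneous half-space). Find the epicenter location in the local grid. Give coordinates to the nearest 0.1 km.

Distance from S−P lag: d = Δt · v_P v_S / (v_P − v_S) = Δt · (6.72·3.63)/(6.72−3.63) ≈ 7.8944·Δt.
So d_Receiver 0 = 143.51, d_Receiver 1 = 66.05, d_Receiver 2 = 136.81 km.
Circle about each station: (x − 20.8)² + (y + 68.1)² = 143.51²; (x + 7.7)² + (y − 53.9)² = 66.05²; (x + 47.2)² + (y + 18.7)² = 136.81².
Subtracting pairs of circle equations eliminates x²+y² and gives linear equations (the radical axes):
-57.0 x + 244.0 y = 14126.77
-136.0 x + 98.8 y = -614.58
Solving the 2×2 system: x ≈ 56.1, y ≈ 71.0 km.

(56.1, 71.0)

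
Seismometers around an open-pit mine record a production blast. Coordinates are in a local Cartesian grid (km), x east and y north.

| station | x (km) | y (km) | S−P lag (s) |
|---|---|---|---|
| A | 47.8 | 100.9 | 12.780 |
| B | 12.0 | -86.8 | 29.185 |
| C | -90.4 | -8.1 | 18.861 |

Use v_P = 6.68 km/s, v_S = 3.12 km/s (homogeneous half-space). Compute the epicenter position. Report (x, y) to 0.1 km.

-24.1 km east, 80.2 km north

Distance from S−P lag: d = Δt · v_P v_S / (v_P − v_S) = Δt · (6.68·3.12)/(6.68−3.12) ≈ 5.8544·Δt.
So d_A = 74.82, d_B = 170.86, d_C = 110.42 km.
Circle about each station: (x − 47.8)² + (y − 100.9)² = 74.82²; (x − 12.0)² + (y + 86.8)² = 170.86²; (x + 90.4)² + (y + 8.1)² = 110.42².
Subtracting the A equation from the B and C equations removes the quadratic terms:
-71.6 x − 375.4 y = -28382.52
-276.4 x − 218.0 y = -10822.42
Solving the 2×2 system: x ≈ -24.1, y ≈ 80.2 km.
Check against A (with the unrounded x, y): √((x − 47.8)²+(y − 100.9)²) = 74.82 ≈ 74.82 km. ✓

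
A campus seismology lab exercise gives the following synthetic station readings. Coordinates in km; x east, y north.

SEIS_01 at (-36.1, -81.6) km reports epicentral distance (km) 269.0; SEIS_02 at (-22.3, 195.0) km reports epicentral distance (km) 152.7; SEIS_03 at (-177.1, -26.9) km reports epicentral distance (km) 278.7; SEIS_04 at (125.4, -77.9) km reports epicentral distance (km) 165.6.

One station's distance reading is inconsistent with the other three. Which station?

Solve using three stations at a time. Using SEIS_02, SEIS_03, SEIS_04 (subtract circle equations pairwise → linear system) gives (x, y) ≈ (79.8, 81.3).
Distances from that point to each station vs reported:
  SEIS_01: calculated 199.9 vs reported 269.0 → residual 69.1 km
  SEIS_02: calculated 152.8 vs reported 152.7 → residual 0.1 km
  SEIS_03: calculated 278.7 vs reported 278.7 → residual 0.0 km
  SEIS_04: calculated 165.7 vs reported 165.6 → residual 0.1 km
SEIS_02, SEIS_03, SEIS_04 are mutually consistent (residuals ≈ 0); SEIS_01 is off by 69.1 km.

SEIS_01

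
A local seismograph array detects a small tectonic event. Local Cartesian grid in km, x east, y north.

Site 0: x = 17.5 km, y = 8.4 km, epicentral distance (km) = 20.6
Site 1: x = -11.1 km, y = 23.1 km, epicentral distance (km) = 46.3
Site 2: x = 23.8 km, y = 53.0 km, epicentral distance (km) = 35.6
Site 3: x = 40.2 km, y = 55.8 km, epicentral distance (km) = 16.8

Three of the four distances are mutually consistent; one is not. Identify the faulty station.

Site 3

Solve using three stations at a time. Using Site 0, Site 1, Site 2 (subtract circle equations pairwise → linear system) gives (x, y) ≈ (35.0, 19.2).
Distances from that point to each station vs reported:
  Site 0: calculated 20.6 vs reported 20.6 → residual 0.0 km
  Site 1: calculated 46.3 vs reported 46.3 → residual 0.0 km
  Site 2: calculated 35.6 vs reported 35.6 → residual 0.0 km
  Site 3: calculated 36.9 vs reported 16.8 → residual 20.1 km
Site 0, Site 1, Site 2 are mutually consistent (residuals ≈ 0); Site 3 is off by 20.1 km.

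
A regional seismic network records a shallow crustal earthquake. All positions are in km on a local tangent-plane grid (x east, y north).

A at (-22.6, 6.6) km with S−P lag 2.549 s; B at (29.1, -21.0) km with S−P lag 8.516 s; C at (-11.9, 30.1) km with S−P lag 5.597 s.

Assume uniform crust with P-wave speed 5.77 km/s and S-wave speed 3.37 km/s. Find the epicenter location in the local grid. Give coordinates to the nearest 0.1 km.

x ≈ -38.4 km, y ≈ -6.7 km

Distance from S−P lag: d = Δt · v_P v_S / (v_P − v_S) = Δt · (5.77·3.37)/(5.77−3.37) ≈ 8.1020·Δt.
So d_A = 20.65, d_B = 69.00, d_C = 45.35 km.
Circle about each station: (x + 22.6)² + (y − 6.6)² = 20.65²; (x − 29.1)² + (y + 21.0)² = 69.00²; (x + 11.9)² + (y − 30.1)² = 45.35².
Subtracting pairs of circle equations eliminates x²+y² and gives linear equations (the radical axes):
103.4 x − 55.2 y = -3601.09
21.4 x + 47.0 y = -1136.90
Solving the 2×2 system: x ≈ -38.4, y ≈ -6.7 km.
Check against A (with the unrounded x, y): √((x + 22.6)²+(y − 6.6)²) = 20.66 ≈ 20.65 km. ✓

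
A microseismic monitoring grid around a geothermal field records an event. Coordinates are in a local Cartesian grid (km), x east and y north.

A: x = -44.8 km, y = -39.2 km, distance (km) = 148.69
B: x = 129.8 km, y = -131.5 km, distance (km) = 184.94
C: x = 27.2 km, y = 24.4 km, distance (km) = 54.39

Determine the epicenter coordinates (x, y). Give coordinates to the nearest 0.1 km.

(77.2, 45.8)

Circle about each station: (x + 44.8)² + (y + 39.2)² = 148.69²; (x − 129.8)² + (y + 131.5)² = 184.94²; (x − 27.2)² + (y − 24.4)² = 54.39².
Subtracting pairs of circle equations eliminates x²+y² and gives linear equations (the radical axes):
349.2 x − 184.6 y = 18502.52
144.0 x + 127.2 y = 16941.96
Solving the 2×2 system: x ≈ 77.2, y ≈ 45.8 km.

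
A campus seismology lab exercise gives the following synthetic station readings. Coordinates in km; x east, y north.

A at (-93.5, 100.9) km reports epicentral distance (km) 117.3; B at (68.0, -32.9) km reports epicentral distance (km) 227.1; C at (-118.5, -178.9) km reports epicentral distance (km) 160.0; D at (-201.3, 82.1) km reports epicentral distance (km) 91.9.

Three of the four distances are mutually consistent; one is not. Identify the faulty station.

C

Solve using three stations at a time. Using A, B, D (subtract circle equations pairwise → linear system) gives (x, y) ≈ (-156.4, 1.9).
Distances from that point to each station vs reported:
  A: calculated 117.3 vs reported 117.3 → residual 0.0 km
  B: calculated 227.1 vs reported 227.1 → residual 0.0 km
  C: calculated 184.7 vs reported 160.0 → residual 24.7 km
  D: calculated 91.9 vs reported 91.9 → residual 0.0 km
A, B, D are mutually consistent (residuals ≈ 0); C is off by 24.7 km.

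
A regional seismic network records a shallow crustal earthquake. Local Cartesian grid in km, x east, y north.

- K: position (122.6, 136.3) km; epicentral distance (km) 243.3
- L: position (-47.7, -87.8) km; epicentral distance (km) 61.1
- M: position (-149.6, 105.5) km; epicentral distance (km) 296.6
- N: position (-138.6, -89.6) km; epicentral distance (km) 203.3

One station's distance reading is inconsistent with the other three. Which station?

L

Solve using three stations at a time. Using K, M, N (subtract circle equations pairwise → linear system) gives (x, y) ≈ (64.3, -99.8).
Distances from that point to each station vs reported:
  K: calculated 243.2 vs reported 243.3 → residual 0.1 km
  L: calculated 112.7 vs reported 61.1 → residual 51.6 km
  M: calculated 296.5 vs reported 296.6 → residual 0.1 km
  N: calculated 203.2 vs reported 203.3 → residual 0.1 km
K, M, N are mutually consistent (residuals ≈ 0); L is off by 51.6 km.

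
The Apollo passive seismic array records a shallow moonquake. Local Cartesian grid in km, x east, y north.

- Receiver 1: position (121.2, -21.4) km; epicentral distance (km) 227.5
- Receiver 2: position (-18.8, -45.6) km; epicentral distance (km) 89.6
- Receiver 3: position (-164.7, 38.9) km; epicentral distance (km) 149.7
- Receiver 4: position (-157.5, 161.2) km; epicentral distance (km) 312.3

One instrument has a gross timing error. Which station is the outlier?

Receiver 4

Solve using three stations at a time. Using Receiver 1, Receiver 2, Receiver 3 (subtract circle equations pairwise → linear system) gives (x, y) ≈ (-94.6, -93.4).
Distances from that point to each station vs reported:
  Receiver 1: calculated 227.5 vs reported 227.5 → residual 0.0 km
  Receiver 2: calculated 89.6 vs reported 89.6 → residual 0.0 km
  Receiver 3: calculated 149.7 vs reported 149.7 → residual 0.0 km
  Receiver 4: calculated 262.3 vs reported 312.3 → residual 50.0 km
Receiver 1, Receiver 2, Receiver 3 are mutually consistent (residuals ≈ 0); Receiver 4 is off by 50.0 km.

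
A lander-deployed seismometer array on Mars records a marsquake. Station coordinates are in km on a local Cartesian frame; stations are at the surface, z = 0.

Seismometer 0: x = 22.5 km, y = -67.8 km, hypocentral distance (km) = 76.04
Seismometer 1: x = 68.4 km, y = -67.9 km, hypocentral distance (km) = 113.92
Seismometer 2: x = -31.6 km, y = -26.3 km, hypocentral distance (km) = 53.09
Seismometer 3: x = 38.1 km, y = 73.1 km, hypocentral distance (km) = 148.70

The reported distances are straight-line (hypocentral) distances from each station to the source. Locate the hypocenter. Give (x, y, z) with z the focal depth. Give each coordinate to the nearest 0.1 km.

x ≈ -32.9 km, y ≈ -48.3 km, depth ≈ 48.3 km

Each station gives a sphere (x−x_i)² + (y−y_i)² + z² = d_i² (stations at z=0).
Subtracting the Seismometer 0 sphere from Seismometer 1 and Seismometer 2: z² cancels, leaving linear equations in x and y:
91.8 x − 0.2 y = -3009.80
-108.2 x + 83.0 y = -449.31
Solving: x ≈ -32.892, y ≈ -48.291 km (keep extra digits for the depth step; rounded: -32.9, -48.3).
Then from the Seismometer 0 sphere: z² = 76.04² − (x − 22.5)² − (y + 67.8)² with x = -32.892, y = -48.291, so z ≈ 48.303 ≈ 48.3 km.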